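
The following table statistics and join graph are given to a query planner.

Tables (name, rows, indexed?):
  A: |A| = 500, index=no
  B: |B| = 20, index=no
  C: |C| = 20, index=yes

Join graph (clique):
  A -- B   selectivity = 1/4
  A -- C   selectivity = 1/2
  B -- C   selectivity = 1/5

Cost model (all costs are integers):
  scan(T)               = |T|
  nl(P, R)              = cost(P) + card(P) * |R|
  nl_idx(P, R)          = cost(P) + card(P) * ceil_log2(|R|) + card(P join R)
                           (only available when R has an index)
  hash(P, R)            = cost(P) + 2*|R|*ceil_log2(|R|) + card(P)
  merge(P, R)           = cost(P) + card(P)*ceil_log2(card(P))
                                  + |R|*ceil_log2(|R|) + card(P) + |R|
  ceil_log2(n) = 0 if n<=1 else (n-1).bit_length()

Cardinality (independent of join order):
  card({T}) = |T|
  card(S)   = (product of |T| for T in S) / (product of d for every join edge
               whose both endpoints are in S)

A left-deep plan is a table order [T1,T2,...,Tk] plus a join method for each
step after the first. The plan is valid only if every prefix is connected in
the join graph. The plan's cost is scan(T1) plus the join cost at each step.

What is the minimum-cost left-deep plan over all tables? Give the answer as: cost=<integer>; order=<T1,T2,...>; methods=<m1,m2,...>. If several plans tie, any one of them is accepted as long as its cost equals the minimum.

Selinger DP (subsets sized 1..n):
  {A}: scan cost=500, card=500
  {B}: scan cost=20, card=20
  {C}: scan cost=20, card=20
  {AB}: card=2500; try (B,hash)→1200, (A,merge)→5140, (B,merge)→5620, (A,hash)→9040, (A,nl)→10020, (B,nl)→10500; best=1200 via (B,hash)
  {AC}: card=5000; try (C,hash)→1200, (A,merge)→5140, (C,merge)→5620, (C,nl_idx)→8000, (A,hash)→9040, (A,nl)→10020 …(+1); best=1200 via (C,hash)
  {BC}: card=80; try (C,nl_idx)→200, (C,hash)→240, (B,hash)→240, (C,merge)→260, (B,merge)→260, (C,nl)→420 …(+1); best=200 via (C,nl_idx)
  {ABC}: card=5000; try (C,hash)→3900, (A,merge)→5840, (B,hash)→6400, (A,hash)→9280, (C,nl_idx)→18700, (C,merge)→33820 …(+4); best=3900 via (C,hash)

cost=3900; order=A,B,C; methods=hash,hash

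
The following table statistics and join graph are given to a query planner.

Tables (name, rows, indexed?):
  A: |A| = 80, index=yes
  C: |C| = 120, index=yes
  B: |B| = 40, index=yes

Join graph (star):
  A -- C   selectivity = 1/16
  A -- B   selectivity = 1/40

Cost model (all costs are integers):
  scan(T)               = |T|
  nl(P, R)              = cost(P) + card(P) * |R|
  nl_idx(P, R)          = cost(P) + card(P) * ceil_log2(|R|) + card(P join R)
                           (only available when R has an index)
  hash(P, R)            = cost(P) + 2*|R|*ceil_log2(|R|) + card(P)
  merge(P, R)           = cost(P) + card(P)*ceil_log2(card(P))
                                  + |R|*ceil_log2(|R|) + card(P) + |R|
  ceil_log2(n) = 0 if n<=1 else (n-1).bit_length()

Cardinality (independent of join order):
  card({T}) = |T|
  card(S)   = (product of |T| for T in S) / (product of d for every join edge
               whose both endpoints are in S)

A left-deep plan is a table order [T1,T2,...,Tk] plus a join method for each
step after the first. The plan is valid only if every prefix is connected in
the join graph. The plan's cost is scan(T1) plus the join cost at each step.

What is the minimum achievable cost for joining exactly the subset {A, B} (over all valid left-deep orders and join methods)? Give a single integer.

400

Selinger DP over subsets of {A,B}:
  {A}: scan cost=80, card=80
  {B}: scan cost=40, card=40
  {AB}: card=80; try (A,nl_idx)→400, (B,hash)→640, (B,nl_idx)→640, (A,merge)→960, (B,merge)→1000, (A,hash)→1200 …(+2); best=400 via (A,nl_idx)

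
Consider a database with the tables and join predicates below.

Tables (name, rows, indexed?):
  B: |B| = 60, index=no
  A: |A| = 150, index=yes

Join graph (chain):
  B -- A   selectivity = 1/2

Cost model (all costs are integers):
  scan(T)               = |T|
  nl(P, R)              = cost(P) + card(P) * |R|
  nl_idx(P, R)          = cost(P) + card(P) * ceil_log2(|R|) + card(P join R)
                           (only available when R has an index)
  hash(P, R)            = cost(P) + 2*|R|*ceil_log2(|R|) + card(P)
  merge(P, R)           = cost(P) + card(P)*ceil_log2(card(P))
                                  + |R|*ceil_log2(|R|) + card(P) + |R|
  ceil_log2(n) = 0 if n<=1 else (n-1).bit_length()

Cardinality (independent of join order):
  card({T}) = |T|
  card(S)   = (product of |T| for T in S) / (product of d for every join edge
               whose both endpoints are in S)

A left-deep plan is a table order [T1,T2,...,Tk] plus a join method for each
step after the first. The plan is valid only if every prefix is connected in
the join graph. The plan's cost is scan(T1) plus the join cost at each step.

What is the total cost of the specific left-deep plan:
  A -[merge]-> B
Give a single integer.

1920

step 1: scan A: cost=150, card=150
step 2: join B via merge
    card(P join B) = 150*60/(2) = 4500
    cost = 150 + 150*8 + 60*6 + 150 + 60 = 1920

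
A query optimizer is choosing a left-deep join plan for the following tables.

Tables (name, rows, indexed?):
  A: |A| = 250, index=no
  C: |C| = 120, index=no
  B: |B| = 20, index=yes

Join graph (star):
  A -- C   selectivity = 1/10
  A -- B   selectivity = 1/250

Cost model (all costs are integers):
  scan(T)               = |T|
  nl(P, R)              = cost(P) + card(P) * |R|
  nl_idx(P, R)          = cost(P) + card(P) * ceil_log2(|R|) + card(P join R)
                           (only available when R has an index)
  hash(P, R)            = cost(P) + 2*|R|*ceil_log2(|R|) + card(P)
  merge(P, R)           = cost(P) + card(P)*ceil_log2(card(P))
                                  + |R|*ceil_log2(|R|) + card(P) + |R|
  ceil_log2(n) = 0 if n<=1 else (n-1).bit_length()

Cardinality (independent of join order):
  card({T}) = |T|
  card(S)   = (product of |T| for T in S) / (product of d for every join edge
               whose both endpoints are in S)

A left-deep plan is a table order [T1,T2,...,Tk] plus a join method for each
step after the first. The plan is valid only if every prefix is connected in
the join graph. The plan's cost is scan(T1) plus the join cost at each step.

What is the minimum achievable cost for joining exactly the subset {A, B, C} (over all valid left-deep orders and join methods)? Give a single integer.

1780

Selinger DP over subsets of {A,B,C}:
  {A}: scan cost=250, card=250
  {C}: scan cost=120, card=120
  {B}: scan cost=20, card=20
  {AC}: card=3000; try (C,hash)→2180, (A,merge)→3330, (C,merge)→3460, (A,hash)→4240, (A,nl)→30120, (C,nl)→30250; best=2180 via (C,hash)
  {AB}: card=20; try (B,hash)→700, (B,nl_idx)→1520, (A,merge)→2390, (B,merge)→2620, (A,hash)→4040, (A,nl)→5020 …(+1); best=700 via (B,hash)
  {ABC}: card=240; try (C,merge)→1780, (C,hash)→2400, (C,nl)→3100, (B,hash)→5380, (B,nl_idx)→17420, (B,merge)→41300 …(+1); best=1780 via (C,merge)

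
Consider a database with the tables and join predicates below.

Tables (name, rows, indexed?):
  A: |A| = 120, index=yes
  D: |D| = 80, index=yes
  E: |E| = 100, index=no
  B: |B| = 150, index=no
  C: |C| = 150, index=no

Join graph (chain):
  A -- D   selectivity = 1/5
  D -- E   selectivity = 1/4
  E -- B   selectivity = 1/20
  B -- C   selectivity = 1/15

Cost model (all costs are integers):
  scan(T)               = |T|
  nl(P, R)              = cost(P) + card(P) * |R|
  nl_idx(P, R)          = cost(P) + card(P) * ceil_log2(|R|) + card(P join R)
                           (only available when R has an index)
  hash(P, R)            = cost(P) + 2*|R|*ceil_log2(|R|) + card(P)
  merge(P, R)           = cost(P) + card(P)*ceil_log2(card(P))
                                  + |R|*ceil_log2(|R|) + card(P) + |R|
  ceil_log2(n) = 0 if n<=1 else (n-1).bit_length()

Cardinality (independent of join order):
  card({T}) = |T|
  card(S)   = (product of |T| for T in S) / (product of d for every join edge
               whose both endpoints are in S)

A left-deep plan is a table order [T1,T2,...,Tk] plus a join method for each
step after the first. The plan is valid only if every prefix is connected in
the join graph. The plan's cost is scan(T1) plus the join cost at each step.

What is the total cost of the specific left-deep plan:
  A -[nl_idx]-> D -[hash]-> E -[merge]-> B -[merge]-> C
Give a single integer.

step 1: scan A: cost=120, card=120
step 2: join D via nl_idx
    card(P join D) = 120*80/(5) = 1920
    cost = 120 + 120*7 + 1920 = 2880
step 3: join E via hash
    card(P join E) = 1920*100/(4) = 48000
    cost = 2880 + 2*100*7 + 1920 = 6200
step 4: join B via merge
    card(P join B) = 48000*150/(20) = 360000
    cost = 6200 + 48000*16 + 150*8 + 48000 + 150 = 823550
step 5: join C via merge
    card(P join C) = 360000*150/(15) = 3600000
    cost = 823550 + 360000*19 + 150*8 + 360000 + 150 = 8024900

8024900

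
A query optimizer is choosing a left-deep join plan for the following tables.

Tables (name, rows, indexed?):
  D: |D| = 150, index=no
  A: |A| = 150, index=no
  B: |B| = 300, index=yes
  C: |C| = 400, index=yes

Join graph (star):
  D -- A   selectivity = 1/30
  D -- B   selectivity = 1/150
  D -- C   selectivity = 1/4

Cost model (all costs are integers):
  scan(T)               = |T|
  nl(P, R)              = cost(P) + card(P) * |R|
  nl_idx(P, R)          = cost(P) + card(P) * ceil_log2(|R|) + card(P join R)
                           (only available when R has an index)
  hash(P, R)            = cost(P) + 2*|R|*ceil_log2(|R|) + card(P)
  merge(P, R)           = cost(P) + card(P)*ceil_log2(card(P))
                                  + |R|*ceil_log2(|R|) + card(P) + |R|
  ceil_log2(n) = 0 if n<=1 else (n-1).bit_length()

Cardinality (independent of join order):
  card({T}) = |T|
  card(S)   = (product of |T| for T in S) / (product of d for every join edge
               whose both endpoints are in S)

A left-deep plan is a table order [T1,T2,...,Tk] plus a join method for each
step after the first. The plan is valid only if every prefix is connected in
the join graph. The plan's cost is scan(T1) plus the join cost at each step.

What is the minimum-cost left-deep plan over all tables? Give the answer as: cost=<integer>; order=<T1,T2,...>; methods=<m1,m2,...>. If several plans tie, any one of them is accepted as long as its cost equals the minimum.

cost=13200; order=D,B,A,C; methods=nl_idx,hash,hash

Selinger DP (subsets sized 1..n):
  {D}: scan cost=150, card=150
  {A}: scan cost=150, card=150
  {B}: scan cost=300, card=300
  {C}: scan cost=400, card=400
  {AD}: card=750; try (D,hash)→2700, (A,hash)→2700, (D,merge)→2850, (A,merge)→2850, (D,nl)→22650, (A,nl)→22650; best=2700 via (D,hash)
  {BD}: card=300; try (B,nl_idx)→1800, (D,hash)→3000, (B,merge)→4500, (D,merge)→4650, (B,hash)→5700, (B,nl)→45150 …(+1); best=1800 via (B,nl_idx)
  {CD}: card=15000; try (D,hash)→3200, (C,merge)→5500, (D,merge)→5750, (C,hash)→7500, (C,nl_idx)→16500, (C,nl)→60150 …(+1); best=3200 via (D,hash)
  {ABD}: card=1500; try (A,hash)→4500, (A,merge)→6150, (B,hash)→8850, (B,nl_idx)→10950, (B,merge)→13950, (A,nl)→46800 …(+1); best=4500 via (A,hash)
  {ACD}: card=75000; try (C,hash)→10650, (C,merge)→14950, (A,hash)→20600, (C,nl_idx)→84450, (A,merge)→229550, (C,nl)→302700 …(+1); best=10650 via (C,hash)
  {BCD}: card=30000; try (C,merge)→8800, (C,hash)→9300, (B,hash)→23600, (C,nl_idx)→34500, (C,nl)→121800, (B,nl_idx)→168200 …(+2); best=8800 via (C,merge)
  {ABCD}: card=150000; try (C,hash)→13200, (C,merge)→26500, (A,hash)→41200, (B,hash)→91050, (C,nl_idx)→168000, (A,merge)→490150 …(+5); best=13200 via (C,hash)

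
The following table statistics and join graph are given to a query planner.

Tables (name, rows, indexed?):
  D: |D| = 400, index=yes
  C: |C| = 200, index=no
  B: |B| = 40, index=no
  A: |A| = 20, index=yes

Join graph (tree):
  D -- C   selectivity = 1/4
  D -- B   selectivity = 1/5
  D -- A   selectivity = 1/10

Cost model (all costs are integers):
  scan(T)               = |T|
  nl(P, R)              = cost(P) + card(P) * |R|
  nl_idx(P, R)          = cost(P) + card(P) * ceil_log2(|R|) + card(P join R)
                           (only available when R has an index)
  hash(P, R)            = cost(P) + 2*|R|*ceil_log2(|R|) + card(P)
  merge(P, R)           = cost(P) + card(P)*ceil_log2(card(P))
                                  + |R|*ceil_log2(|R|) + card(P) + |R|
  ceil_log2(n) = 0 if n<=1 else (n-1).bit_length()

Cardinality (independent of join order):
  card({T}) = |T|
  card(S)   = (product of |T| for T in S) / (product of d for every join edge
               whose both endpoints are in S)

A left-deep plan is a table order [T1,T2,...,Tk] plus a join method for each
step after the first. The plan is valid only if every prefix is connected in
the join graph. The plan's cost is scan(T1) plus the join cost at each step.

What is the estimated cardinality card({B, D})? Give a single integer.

Tables in S: B(40), D(400)
Edges inside S: D-B(d=5)
numerator = 40 * 400 = 16000
denominator = 5 = 5
card(S) = 16000 / 5 = 3200

3200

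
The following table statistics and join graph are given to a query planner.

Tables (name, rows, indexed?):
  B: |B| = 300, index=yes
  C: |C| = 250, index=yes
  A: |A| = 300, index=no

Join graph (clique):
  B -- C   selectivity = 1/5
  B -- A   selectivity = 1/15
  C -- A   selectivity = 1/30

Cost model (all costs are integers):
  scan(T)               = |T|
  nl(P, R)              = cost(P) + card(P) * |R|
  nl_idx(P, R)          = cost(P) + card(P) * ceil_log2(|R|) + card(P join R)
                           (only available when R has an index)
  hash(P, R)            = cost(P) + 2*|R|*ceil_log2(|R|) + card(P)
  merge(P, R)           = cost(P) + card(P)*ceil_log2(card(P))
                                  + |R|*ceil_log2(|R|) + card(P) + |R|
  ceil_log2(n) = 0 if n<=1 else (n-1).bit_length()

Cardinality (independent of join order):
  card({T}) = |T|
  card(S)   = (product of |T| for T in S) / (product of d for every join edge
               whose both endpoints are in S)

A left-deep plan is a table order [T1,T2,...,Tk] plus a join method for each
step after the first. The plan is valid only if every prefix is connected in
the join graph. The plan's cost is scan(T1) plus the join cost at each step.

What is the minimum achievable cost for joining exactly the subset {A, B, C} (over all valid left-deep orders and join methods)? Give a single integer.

12500

Selinger DP over subsets of {A,B,C}:
  {B}: scan cost=300, card=300
  {C}: scan cost=250, card=250
  {A}: scan cost=300, card=300
  {BC}: card=15000; try (C,hash)→4600, (B,merge)→5500, (C,merge)→5550, (B,hash)→5900, (B,nl_idx)→17500, (C,nl_idx)→17700 …(+2); best=4600 via (C,hash)
  {AB}: card=6000; try (B,hash)→6000, (A,hash)→6000, (B,merge)→6300, (A,merge)→6300, (B,nl_idx)→9000, (B,nl)→90300 …(+1); best=6000 via (B,hash)
  {AC}: card=2500; try (C,hash)→4600, (C,nl_idx)→5200, (A,merge)→5500, (C,merge)→5550, (A,hash)→5900, (A,nl)→75250 …(+1); best=4600 via (C,hash)
  {ABC}: card=10000; try (B,hash)→12500, (C,hash)→16000, (A,hash)→25000, (B,nl_idx)→37100, (B,merge)→40100, (C,nl_idx)→64000 …(+5); best=12500 via (B,hash)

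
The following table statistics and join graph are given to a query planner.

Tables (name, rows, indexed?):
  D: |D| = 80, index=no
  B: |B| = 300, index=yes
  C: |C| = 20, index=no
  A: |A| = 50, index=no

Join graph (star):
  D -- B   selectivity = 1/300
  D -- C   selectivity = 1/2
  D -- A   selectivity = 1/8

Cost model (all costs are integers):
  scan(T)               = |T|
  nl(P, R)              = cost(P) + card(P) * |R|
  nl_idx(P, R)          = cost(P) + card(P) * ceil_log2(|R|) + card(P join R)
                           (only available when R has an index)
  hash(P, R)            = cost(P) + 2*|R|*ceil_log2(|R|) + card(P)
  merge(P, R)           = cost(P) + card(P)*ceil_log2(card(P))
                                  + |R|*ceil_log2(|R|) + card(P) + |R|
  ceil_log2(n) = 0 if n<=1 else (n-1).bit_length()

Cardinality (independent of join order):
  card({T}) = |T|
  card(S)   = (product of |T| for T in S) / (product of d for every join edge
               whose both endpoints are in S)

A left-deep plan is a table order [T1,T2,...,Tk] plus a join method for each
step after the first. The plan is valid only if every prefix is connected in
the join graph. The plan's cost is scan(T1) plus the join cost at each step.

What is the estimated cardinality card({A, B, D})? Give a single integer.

500

Tables in S: A(50), B(300), D(80)
Edges inside S: D-B(d=300), D-A(d=8)
numerator = 50 * 300 * 80 = 1200000
denominator = 300 * 8 = 2400
card(S) = 1200000 / 2400 = 500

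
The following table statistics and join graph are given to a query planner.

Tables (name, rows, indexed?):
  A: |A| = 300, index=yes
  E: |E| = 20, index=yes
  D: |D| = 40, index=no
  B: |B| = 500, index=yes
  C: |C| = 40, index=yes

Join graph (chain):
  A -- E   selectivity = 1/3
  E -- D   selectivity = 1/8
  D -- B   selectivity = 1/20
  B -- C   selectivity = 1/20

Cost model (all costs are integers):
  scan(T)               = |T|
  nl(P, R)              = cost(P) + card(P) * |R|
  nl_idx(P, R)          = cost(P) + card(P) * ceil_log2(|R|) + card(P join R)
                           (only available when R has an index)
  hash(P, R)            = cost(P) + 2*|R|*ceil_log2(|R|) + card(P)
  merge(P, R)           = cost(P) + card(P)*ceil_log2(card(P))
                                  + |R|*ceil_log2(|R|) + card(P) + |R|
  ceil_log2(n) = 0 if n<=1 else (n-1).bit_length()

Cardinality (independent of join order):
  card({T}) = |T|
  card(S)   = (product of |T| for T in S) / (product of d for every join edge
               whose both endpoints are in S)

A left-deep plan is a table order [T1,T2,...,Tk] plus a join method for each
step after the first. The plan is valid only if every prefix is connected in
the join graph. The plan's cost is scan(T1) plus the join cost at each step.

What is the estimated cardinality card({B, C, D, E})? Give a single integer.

Tables in S: B(500), C(40), D(40), E(20)
Edges inside S: E-D(d=8), D-B(d=20), B-C(d=20)
numerator = 500 * 40 * 40 * 20 = 16000000
denominator = 8 * 20 * 20 = 3200
card(S) = 16000000 / 3200 = 5000

5000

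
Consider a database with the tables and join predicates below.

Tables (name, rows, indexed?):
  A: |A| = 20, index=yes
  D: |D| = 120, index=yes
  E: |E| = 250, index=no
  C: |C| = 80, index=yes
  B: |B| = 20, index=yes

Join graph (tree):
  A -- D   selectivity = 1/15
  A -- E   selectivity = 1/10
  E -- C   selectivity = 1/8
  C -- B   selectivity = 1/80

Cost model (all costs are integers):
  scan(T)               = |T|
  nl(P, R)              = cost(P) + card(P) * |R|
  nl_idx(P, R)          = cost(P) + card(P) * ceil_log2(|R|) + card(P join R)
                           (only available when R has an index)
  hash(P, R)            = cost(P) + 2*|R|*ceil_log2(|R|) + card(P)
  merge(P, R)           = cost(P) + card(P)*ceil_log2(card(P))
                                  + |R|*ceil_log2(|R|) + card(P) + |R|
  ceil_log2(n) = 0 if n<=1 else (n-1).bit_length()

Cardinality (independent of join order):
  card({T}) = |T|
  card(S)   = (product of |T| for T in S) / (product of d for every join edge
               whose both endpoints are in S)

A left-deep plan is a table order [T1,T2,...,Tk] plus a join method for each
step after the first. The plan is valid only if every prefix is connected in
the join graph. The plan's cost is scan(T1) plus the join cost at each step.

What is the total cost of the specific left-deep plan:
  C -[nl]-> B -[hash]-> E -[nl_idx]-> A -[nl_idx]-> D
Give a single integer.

28825

step 1: scan C: cost=80, card=80
step 2: join B via nl
    card(P join B) = 80*20/(80) = 20
    cost = 80 + 80*20 = 1680
step 3: join E via hash
    card(P join E) = 20*250/(8) = 625
    cost = 1680 + 2*250*8 + 20 = 5700
step 4: join A via nl_idx
    card(P join A) = 625*20/(10) = 1250
    cost = 5700 + 625*5 + 1250 = 10075
step 5: join D via nl_idx
    card(P join D) = 1250*120/(15) = 10000
    cost = 10075 + 1250*7 + 10000 = 28825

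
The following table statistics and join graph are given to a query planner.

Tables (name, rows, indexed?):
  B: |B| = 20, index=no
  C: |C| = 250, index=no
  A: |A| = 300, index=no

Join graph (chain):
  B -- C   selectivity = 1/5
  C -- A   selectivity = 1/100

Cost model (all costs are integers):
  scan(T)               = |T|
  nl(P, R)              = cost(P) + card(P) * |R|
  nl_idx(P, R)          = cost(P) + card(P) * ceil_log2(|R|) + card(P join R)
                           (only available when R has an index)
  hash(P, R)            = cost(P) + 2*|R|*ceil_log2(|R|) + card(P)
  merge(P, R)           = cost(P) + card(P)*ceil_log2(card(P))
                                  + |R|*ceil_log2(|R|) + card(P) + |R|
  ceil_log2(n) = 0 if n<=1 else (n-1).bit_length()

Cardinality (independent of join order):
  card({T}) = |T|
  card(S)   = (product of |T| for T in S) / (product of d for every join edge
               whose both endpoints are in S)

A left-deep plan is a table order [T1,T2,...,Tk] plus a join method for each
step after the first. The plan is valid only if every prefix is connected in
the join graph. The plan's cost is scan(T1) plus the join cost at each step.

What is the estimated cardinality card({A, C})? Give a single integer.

Tables in S: A(300), C(250)
Edges inside S: C-A(d=100)
numerator = 300 * 250 = 75000
denominator = 100 = 100
card(S) = 75000 / 100 = 750

750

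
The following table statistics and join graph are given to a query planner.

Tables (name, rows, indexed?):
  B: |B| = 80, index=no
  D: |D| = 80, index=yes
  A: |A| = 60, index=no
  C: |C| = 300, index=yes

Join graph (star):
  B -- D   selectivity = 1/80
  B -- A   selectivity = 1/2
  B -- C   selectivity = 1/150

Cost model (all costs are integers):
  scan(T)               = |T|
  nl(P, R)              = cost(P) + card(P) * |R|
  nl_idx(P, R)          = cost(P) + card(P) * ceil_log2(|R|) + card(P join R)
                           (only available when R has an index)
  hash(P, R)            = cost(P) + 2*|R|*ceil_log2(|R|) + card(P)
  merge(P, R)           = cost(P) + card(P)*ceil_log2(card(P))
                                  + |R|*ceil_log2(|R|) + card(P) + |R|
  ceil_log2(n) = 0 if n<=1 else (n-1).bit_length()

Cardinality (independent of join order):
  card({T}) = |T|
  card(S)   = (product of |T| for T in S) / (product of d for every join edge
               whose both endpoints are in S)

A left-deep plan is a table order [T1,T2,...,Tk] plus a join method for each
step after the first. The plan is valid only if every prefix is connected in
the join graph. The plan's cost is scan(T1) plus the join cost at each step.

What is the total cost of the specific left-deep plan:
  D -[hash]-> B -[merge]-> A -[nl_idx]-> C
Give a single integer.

step 1: scan D: cost=80, card=80
step 2: join B via hash
    card(P join B) = 80*80/(80) = 80
    cost = 80 + 2*80*7 + 80 = 1280
step 3: join A via merge
    card(P join A) = 80*60/(2) = 2400
    cost = 1280 + 80*7 + 60*6 + 80 + 60 = 2340
step 4: join C via nl_idx
    card(P join C) = 2400*300/(150) = 4800
    cost = 2340 + 2400*9 + 4800 = 28740

28740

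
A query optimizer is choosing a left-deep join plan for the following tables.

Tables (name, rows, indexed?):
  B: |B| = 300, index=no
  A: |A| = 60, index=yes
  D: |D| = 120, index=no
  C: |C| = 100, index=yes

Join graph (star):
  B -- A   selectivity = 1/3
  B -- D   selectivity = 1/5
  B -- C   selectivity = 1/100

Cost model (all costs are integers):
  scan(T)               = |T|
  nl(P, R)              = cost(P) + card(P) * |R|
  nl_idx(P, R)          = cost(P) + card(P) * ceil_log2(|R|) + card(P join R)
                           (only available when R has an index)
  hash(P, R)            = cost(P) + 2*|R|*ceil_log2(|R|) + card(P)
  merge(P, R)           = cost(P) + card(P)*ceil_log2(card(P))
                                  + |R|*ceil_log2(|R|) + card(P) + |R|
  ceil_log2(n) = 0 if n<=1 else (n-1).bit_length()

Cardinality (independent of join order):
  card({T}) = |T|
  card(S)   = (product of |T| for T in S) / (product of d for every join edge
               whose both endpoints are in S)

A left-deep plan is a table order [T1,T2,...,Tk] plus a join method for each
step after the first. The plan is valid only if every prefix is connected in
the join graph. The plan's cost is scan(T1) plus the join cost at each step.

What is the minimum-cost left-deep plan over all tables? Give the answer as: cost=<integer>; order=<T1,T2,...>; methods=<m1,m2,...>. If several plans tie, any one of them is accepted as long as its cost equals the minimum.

Selinger DP (subsets sized 1..n):
  {B}: scan cost=300, card=300
  {A}: scan cost=60, card=60
  {D}: scan cost=120, card=120
  {C}: scan cost=100, card=100
  {AB}: card=6000; try (A,hash)→1320, (B,merge)→3480, (A,merge)→3720, (B,hash)→5520, (A,nl_idx)→8100, (B,nl)→18060 …(+1); best=1320 via (A,hash)
  {BD}: card=7200; try (D,hash)→2280, (B,merge)→4080, (D,merge)→4260, (B,hash)→5640, (B,nl)→36120, (D,nl)→36300; best=2280 via (D,hash)
  {BC}: card=300; try (C,hash)→2000, (C,nl_idx)→2700, (B,merge)→3900, (C,merge)→4100, (B,hash)→5600, (B,nl)→30100 …(+1); best=2000 via (C,hash)
  {ABD}: card=144000; try (D,hash)→9000, (A,hash)→10200, (D,merge)→86280, (A,merge)→103500, (A,nl_idx)→189480, (A,nl)→434280 …(+1); best=9000 via (D,hash)
  {ABC}: card=6000; try (A,hash)→3020, (A,merge)→5420, (C,hash)→8720, (A,nl_idx)→9800, (A,nl)→20000, (C,nl_idx)→49320 …(+2); best=3020 via (A,hash)
  {BCD}: card=7200; try (D,hash)→3980, (D,merge)→5960, (C,hash)→10880, (D,nl)→38000, (C,nl_idx)→59880, (C,merge)→103880 …(+1); best=3980 via (D,hash)
  {ABCD}: card=144000; try (D,hash)→10700, (A,hash)→11900, (D,merge)→87980, (A,merge)→105200, (C,hash)→154400, (A,nl_idx)→191180 …(+5); best=10700 via (D,hash)

cost=10700; order=B,C,A,D; methods=hash,hash,hash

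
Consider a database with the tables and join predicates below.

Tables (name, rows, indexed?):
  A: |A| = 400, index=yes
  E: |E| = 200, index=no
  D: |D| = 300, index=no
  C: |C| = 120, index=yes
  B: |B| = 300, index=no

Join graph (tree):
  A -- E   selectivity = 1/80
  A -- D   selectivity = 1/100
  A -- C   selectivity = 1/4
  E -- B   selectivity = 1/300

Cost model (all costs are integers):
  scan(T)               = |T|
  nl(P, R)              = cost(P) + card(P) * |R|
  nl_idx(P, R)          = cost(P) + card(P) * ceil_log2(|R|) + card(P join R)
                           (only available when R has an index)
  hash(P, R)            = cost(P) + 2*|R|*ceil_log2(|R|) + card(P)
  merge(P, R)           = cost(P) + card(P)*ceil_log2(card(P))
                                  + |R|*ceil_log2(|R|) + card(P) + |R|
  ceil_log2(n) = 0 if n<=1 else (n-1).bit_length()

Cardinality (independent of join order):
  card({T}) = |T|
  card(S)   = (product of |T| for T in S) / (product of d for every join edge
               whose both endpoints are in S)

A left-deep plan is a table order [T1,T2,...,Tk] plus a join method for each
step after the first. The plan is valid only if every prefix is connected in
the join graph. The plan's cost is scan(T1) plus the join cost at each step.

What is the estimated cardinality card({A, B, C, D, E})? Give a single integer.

90000

Tables in S: A(400), B(300), C(120), D(300), E(200)
Edges inside S: A-E(d=80), A-D(d=100), A-C(d=4), E-B(d=300)
numerator = 400 * 300 * 120 * 300 * 200 = 864000000000
denominator = 80 * 100 * 4 * 300 = 9600000
card(S) = 864000000000 / 9600000 = 90000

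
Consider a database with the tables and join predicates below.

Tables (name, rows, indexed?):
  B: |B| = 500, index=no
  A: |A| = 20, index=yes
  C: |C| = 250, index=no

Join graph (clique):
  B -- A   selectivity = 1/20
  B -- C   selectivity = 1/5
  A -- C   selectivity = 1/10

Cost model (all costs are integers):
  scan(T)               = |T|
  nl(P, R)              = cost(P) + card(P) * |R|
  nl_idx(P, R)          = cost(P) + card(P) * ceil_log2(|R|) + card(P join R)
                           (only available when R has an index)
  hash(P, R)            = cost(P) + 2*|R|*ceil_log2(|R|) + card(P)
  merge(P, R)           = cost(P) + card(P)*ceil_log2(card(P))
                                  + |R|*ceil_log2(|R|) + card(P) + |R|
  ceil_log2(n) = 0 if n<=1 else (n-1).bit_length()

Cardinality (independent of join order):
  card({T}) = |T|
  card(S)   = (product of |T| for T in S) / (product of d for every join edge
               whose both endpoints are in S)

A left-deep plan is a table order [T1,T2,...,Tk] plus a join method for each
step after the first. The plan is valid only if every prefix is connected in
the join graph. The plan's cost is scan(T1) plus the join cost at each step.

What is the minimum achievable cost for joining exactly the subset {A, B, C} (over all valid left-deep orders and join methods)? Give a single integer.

5700

Selinger DP over subsets of {A,B,C}:
  {B}: scan cost=500, card=500
  {A}: scan cost=20, card=20
  {C}: scan cost=250, card=250
  {AB}: card=500; try (A,hash)→1200, (A,nl_idx)→3500, (B,merge)→5140, (A,merge)→5620, (B,hash)→9040, (B,nl)→10020 …(+1); best=1200 via (A,hash)
  {BC}: card=25000; try (C,hash)→5000, (B,merge)→7500, (C,merge)→7750, (B,hash)→9500, (B,nl)→125250, (C,nl)→125500; best=5000 via (C,hash)
  {AC}: card=500; try (A,hash)→700, (A,nl_idx)→2000, (C,merge)→2390, (A,merge)→2620, (C,hash)→4040, (C,nl)→5020 …(+1); best=700 via (A,hash)
  {ABC}: card=2500; try (C,hash)→5700, (C,merge)→8450, (B,hash)→10200, (B,merge)→10700, (A,hash)→30200, (C,nl)→126200 …(+4); best=5700 via (C,hash)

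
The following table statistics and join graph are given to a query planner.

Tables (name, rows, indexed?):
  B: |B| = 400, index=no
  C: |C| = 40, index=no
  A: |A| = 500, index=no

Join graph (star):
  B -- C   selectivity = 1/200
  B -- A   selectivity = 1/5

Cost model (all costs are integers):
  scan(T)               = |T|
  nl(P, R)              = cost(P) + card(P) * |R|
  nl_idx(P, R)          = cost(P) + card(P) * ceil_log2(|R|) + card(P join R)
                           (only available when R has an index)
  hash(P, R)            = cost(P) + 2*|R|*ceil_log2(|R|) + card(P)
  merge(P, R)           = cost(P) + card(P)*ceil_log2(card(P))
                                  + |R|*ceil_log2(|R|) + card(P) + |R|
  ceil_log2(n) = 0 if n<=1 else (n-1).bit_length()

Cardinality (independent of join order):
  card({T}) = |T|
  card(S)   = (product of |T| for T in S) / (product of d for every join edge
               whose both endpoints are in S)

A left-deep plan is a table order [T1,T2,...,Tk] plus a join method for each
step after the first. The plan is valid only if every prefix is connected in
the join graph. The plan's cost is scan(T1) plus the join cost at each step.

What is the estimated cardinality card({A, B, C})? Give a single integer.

8000

Tables in S: A(500), B(400), C(40)
Edges inside S: B-C(d=200), B-A(d=5)
numerator = 500 * 400 * 40 = 8000000
denominator = 200 * 5 = 1000
card(S) = 8000000 / 1000 = 8000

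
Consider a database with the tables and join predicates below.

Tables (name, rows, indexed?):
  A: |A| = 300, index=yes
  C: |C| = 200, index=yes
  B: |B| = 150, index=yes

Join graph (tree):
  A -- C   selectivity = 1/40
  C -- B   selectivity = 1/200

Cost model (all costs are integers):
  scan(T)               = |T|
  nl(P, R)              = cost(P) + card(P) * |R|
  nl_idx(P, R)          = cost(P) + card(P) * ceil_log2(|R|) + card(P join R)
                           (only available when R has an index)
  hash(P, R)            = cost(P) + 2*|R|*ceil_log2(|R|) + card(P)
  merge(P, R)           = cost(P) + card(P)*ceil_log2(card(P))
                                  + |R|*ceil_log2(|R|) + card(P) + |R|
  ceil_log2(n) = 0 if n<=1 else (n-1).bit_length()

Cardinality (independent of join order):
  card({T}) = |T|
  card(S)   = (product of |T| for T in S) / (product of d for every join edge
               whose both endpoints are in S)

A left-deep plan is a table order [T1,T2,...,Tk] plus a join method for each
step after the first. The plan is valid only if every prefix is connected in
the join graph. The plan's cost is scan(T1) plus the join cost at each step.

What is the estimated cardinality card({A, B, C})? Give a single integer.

Tables in S: A(300), B(150), C(200)
Edges inside S: A-C(d=40), C-B(d=200)
numerator = 300 * 150 * 200 = 9000000
denominator = 40 * 200 = 8000
card(S) = 9000000 / 8000 = 1125

1125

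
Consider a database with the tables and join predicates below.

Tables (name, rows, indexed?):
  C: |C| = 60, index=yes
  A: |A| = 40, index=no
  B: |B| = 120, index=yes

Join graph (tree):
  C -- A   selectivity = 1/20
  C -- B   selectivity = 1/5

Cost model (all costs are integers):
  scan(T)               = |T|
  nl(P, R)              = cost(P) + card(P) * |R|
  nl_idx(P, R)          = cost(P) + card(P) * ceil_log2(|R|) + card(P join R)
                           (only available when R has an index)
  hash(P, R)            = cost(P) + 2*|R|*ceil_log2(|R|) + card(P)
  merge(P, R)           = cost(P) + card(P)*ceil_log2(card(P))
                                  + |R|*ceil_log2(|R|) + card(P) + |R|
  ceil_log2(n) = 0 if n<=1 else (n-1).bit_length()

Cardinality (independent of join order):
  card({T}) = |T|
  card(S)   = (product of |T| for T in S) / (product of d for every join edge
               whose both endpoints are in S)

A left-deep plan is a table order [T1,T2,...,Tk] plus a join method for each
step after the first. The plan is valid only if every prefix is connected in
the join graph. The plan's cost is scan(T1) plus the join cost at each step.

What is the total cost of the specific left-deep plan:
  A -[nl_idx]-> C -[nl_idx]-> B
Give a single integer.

4120

step 1: scan A: cost=40, card=40
step 2: join C via nl_idx
    card(P join C) = 40*60/(20) = 120
    cost = 40 + 40*6 + 120 = 400
step 3: join B via nl_idx
    card(P join B) = 120*120/(5) = 2880
    cost = 400 + 120*7 + 2880 = 4120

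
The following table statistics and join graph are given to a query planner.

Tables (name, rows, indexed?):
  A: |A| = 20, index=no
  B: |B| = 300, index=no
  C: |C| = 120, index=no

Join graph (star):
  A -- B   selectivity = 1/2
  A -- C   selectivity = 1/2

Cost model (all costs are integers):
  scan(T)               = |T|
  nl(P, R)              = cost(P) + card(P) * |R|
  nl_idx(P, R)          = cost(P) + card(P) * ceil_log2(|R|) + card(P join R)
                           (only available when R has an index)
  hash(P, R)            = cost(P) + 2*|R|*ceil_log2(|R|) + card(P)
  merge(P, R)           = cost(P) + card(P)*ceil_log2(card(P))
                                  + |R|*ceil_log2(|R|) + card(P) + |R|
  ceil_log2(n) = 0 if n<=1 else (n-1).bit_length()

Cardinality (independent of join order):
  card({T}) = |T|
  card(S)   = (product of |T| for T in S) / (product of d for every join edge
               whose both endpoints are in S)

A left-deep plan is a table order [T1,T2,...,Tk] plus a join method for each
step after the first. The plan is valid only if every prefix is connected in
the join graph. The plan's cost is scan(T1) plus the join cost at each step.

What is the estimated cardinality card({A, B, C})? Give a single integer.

180000

Tables in S: A(20), B(300), C(120)
Edges inside S: A-B(d=2), A-C(d=2)
numerator = 20 * 300 * 120 = 720000
denominator = 2 * 2 = 4
card(S) = 720000 / 4 = 180000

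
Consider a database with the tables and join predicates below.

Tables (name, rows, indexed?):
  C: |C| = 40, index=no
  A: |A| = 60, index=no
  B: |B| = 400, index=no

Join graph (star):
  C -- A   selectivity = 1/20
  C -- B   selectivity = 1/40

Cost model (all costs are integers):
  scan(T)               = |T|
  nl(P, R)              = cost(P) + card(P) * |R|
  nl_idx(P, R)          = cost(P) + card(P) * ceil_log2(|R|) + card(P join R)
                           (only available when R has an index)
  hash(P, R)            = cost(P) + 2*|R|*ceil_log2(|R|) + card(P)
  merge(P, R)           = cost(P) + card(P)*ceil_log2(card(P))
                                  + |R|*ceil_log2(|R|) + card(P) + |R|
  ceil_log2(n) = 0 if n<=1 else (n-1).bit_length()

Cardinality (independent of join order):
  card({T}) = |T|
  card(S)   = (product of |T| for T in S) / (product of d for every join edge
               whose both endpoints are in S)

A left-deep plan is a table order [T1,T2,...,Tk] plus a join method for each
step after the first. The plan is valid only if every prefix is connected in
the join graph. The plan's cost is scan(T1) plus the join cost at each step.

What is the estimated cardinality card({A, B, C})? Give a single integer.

Tables in S: A(60), B(400), C(40)
Edges inside S: C-A(d=20), C-B(d=40)
numerator = 60 * 400 * 40 = 960000
denominator = 20 * 40 = 800
card(S) = 960000 / 800 = 1200

1200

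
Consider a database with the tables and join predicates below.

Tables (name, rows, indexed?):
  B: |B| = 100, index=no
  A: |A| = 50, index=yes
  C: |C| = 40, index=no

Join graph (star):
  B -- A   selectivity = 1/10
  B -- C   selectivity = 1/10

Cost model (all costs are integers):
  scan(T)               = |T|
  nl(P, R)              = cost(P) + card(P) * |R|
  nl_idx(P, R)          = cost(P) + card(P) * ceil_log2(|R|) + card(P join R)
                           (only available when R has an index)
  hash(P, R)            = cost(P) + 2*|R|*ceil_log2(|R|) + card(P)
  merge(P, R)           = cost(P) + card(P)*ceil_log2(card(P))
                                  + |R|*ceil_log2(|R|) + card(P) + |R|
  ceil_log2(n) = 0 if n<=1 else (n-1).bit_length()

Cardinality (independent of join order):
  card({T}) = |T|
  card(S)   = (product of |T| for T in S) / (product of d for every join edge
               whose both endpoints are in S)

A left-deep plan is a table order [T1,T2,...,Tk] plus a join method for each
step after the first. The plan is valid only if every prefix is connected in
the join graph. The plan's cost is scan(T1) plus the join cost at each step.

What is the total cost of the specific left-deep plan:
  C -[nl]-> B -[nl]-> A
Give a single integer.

step 1: scan C: cost=40, card=40
step 2: join B via nl
    card(P join B) = 40*100/(10) = 400
    cost = 40 + 40*100 = 4040
step 3: join A via nl
    card(P join A) = 400*50/(10) = 2000
    cost = 4040 + 400*50 = 24040

24040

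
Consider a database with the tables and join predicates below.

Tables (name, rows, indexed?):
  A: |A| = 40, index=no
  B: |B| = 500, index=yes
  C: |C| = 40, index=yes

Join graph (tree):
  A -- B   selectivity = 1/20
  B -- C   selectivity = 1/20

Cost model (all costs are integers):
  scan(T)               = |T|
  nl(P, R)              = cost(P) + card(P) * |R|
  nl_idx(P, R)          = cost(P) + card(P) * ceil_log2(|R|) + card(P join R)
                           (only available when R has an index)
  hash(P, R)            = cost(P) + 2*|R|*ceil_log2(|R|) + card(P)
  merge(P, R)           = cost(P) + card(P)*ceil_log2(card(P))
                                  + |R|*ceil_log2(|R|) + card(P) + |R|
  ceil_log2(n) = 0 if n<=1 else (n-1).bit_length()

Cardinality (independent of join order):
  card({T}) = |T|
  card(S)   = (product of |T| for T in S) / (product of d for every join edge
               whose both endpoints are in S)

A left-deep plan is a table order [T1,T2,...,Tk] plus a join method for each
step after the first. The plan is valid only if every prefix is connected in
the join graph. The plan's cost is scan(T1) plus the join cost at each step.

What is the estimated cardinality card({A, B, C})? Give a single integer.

Tables in S: A(40), B(500), C(40)
Edges inside S: A-B(d=20), B-C(d=20)
numerator = 40 * 500 * 40 = 800000
denominator = 20 * 20 = 400
card(S) = 800000 / 400 = 2000

2000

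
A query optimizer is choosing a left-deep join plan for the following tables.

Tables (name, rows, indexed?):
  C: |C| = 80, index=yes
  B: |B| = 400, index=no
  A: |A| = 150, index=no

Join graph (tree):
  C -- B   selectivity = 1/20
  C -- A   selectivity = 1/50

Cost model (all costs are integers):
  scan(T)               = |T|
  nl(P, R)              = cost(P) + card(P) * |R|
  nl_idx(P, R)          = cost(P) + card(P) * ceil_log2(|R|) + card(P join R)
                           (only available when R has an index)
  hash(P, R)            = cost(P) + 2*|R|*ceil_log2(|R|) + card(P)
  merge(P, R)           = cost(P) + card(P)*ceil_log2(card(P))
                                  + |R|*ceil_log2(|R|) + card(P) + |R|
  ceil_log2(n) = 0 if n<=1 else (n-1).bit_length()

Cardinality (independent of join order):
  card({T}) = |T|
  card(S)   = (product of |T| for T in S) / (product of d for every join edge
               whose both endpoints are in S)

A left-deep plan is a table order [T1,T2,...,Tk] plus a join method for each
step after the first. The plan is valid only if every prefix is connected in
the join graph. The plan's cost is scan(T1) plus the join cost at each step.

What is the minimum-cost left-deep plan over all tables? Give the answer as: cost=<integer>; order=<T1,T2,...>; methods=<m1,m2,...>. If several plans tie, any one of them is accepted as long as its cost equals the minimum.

Selinger DP (subsets sized 1..n):
  {C}: scan cost=80, card=80
  {B}: scan cost=400, card=400
  {A}: scan cost=150, card=150
  {BC}: card=1600; try (C,hash)→1920, (B,merge)→4720, (C,nl_idx)→4800, (C,merge)→5040, (B,hash)→7360, (B,nl)→32080 …(+1); best=1920 via (C,hash)
  {AC}: card=240; try (C,hash)→1420, (C,nl_idx)→1440, (A,merge)→2070, (C,merge)→2140, (A,hash)→2560, (A,nl)→12080 …(+1); best=1420 via (C,hash)
  {ABC}: card=4800; try (A,hash)→5920, (B,merge)→7580, (B,hash)→8860, (A,merge)→22470, (B,nl)→97420, (A,nl)→241920; best=5920 via (A,hash)

cost=5920; order=B,C,A; methods=hash,hash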